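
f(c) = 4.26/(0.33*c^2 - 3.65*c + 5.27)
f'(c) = 4.26*(3.65 - 0.66*c)/(0.33*c^2 - 3.65*c + 5.27)^2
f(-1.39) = 0.39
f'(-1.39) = 0.16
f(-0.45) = 0.61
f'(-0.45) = 0.35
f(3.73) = -1.14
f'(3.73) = 0.36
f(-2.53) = 0.26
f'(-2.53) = 0.08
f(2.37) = -2.79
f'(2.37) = 3.81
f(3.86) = -1.09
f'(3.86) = 0.31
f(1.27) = 3.65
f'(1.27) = 8.80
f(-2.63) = 0.25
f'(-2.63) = 0.08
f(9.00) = -5.01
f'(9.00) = -13.50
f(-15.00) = 0.03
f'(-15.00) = 0.00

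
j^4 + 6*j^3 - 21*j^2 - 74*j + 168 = (j - 3)*(j - 2)*(j + 4)*(j + 7)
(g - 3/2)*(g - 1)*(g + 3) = g^3 + g^2/2 - 6*g + 9/2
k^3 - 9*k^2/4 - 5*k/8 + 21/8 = (k - 7/4)*(k - 3/2)*(k + 1)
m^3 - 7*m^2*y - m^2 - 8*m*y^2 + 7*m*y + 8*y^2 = (m - 1)*(m - 8*y)*(m + y)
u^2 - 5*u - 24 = (u - 8)*(u + 3)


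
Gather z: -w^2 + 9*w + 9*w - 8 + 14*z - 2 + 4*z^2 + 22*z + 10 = -w^2 + 18*w + 4*z^2 + 36*z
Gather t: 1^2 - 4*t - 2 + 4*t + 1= 0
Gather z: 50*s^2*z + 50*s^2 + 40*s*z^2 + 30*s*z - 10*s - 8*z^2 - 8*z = 50*s^2 - 10*s + z^2*(40*s - 8) + z*(50*s^2 + 30*s - 8)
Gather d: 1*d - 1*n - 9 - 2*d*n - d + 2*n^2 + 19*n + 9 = -2*d*n + 2*n^2 + 18*n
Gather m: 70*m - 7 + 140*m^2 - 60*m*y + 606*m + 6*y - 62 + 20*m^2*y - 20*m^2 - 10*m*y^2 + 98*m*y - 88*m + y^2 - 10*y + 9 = m^2*(20*y + 120) + m*(-10*y^2 + 38*y + 588) + y^2 - 4*y - 60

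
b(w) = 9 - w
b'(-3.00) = -1.00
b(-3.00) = 12.00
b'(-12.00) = -1.00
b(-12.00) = 21.00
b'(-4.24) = -1.00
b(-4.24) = 13.24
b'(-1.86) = -1.00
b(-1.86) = 10.86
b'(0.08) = -1.00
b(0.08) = 8.92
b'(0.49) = -1.00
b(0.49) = 8.51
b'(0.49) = -1.00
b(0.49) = 8.51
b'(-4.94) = -1.00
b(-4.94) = 13.94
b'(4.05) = -1.00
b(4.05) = 4.95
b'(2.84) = -1.00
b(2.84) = 6.16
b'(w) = -1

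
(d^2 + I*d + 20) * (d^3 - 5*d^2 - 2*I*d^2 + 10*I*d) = d^5 - 5*d^4 - I*d^4 + 22*d^3 + 5*I*d^3 - 110*d^2 - 40*I*d^2 + 200*I*d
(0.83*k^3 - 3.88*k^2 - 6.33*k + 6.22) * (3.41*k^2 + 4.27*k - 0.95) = 2.8303*k^5 - 9.6867*k^4 - 38.9414*k^3 - 2.1329*k^2 + 32.5729*k - 5.909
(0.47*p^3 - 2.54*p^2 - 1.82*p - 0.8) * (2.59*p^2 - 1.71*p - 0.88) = 1.2173*p^5 - 7.3823*p^4 - 0.784*p^3 + 3.2754*p^2 + 2.9696*p + 0.704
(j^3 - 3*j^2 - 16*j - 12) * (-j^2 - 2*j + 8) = -j^5 + j^4 + 30*j^3 + 20*j^2 - 104*j - 96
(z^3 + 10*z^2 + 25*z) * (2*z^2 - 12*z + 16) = 2*z^5 + 8*z^4 - 54*z^3 - 140*z^2 + 400*z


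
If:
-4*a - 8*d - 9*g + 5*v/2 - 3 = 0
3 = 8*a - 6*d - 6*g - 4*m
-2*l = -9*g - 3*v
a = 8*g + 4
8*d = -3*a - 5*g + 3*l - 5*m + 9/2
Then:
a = 556*v/1367 + 20/1367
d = 71*v/1367 + 487/2734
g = 139*v/2734 - 681/1367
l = 9453*v/5468 - 6129/2734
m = 3605*v/5468 - 329/1367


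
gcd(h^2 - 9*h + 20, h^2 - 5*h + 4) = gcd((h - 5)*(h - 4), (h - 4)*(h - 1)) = h - 4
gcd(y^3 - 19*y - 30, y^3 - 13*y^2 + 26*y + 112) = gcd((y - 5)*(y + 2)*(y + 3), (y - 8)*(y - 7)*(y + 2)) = y + 2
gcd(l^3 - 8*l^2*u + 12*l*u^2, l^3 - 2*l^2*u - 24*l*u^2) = -l^2 + 6*l*u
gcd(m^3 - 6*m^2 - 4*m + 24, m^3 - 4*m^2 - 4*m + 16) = m^2 - 4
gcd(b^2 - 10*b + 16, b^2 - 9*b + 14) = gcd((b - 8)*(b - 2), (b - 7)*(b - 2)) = b - 2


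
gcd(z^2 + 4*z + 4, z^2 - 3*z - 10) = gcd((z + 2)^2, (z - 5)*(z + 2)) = z + 2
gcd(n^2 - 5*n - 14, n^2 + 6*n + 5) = 1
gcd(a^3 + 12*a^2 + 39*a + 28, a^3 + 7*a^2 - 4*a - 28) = a + 7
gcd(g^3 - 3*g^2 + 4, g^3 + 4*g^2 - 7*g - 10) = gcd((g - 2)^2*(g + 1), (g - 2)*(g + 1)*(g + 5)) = g^2 - g - 2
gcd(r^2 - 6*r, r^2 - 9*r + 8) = 1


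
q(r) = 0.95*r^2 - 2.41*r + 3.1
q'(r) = 1.9*r - 2.41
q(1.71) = 1.76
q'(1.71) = 0.84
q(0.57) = 2.03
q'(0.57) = -1.33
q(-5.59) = 46.26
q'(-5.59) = -13.03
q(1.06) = 1.61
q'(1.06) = -0.40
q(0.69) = 1.89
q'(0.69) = -1.10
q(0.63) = 1.96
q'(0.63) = -1.21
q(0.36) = 2.36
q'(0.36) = -1.73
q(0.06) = 2.96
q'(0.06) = -2.30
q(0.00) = 3.10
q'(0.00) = -2.41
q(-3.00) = 18.88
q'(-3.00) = -8.11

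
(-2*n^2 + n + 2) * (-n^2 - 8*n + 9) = 2*n^4 + 15*n^3 - 28*n^2 - 7*n + 18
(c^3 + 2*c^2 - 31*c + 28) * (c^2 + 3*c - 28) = c^5 + 5*c^4 - 53*c^3 - 121*c^2 + 952*c - 784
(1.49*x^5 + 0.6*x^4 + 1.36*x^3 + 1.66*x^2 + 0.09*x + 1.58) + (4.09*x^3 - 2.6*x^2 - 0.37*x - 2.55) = 1.49*x^5 + 0.6*x^4 + 5.45*x^3 - 0.94*x^2 - 0.28*x - 0.97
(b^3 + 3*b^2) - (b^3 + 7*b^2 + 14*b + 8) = -4*b^2 - 14*b - 8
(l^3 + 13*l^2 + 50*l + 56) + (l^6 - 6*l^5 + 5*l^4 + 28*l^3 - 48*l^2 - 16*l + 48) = l^6 - 6*l^5 + 5*l^4 + 29*l^3 - 35*l^2 + 34*l + 104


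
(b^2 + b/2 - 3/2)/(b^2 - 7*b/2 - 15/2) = (b - 1)/(b - 5)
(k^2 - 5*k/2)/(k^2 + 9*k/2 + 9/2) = k*(2*k - 5)/(2*k^2 + 9*k + 9)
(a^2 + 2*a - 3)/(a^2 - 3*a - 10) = (-a^2 - 2*a + 3)/(-a^2 + 3*a + 10)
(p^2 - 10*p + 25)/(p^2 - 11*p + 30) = (p - 5)/(p - 6)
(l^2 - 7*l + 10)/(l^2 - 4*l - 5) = (l - 2)/(l + 1)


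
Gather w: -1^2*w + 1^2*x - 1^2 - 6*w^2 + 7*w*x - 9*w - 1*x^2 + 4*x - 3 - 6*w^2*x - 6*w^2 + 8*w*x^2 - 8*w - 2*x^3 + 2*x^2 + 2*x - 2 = w^2*(-6*x - 12) + w*(8*x^2 + 7*x - 18) - 2*x^3 + x^2 + 7*x - 6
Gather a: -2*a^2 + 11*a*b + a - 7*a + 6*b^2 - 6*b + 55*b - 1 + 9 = -2*a^2 + a*(11*b - 6) + 6*b^2 + 49*b + 8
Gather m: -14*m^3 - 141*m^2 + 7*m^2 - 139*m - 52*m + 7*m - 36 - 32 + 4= -14*m^3 - 134*m^2 - 184*m - 64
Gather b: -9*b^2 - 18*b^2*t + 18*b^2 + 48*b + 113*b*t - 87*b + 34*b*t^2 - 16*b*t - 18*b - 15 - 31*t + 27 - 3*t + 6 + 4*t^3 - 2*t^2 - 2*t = b^2*(9 - 18*t) + b*(34*t^2 + 97*t - 57) + 4*t^3 - 2*t^2 - 36*t + 18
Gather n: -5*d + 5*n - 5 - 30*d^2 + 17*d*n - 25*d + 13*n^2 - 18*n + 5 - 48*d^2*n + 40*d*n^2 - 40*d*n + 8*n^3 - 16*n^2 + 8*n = -30*d^2 - 30*d + 8*n^3 + n^2*(40*d - 3) + n*(-48*d^2 - 23*d - 5)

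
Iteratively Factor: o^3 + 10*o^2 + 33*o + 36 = (o + 3)*(o^2 + 7*o + 12) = (o + 3)*(o + 4)*(o + 3)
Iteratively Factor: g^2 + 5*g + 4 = (g + 4)*(g + 1)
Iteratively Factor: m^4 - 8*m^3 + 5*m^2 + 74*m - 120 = (m + 3)*(m^3 - 11*m^2 + 38*m - 40) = (m - 5)*(m + 3)*(m^2 - 6*m + 8) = (m - 5)*(m - 2)*(m + 3)*(m - 4)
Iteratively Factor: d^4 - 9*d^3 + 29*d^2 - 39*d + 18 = (d - 1)*(d^3 - 8*d^2 + 21*d - 18) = (d - 2)*(d - 1)*(d^2 - 6*d + 9) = (d - 3)*(d - 2)*(d - 1)*(d - 3)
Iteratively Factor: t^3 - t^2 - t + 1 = (t - 1)*(t^2 - 1) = (t - 1)*(t + 1)*(t - 1)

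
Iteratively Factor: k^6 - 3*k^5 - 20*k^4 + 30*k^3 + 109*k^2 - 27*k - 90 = (k - 1)*(k^5 - 2*k^4 - 22*k^3 + 8*k^2 + 117*k + 90) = (k - 3)*(k - 1)*(k^4 + k^3 - 19*k^2 - 49*k - 30) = (k - 3)*(k - 1)*(k + 2)*(k^3 - k^2 - 17*k - 15) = (k - 3)*(k - 1)*(k + 1)*(k + 2)*(k^2 - 2*k - 15) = (k - 5)*(k - 3)*(k - 1)*(k + 1)*(k + 2)*(k + 3)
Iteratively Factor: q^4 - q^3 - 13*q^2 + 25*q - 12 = (q + 4)*(q^3 - 5*q^2 + 7*q - 3) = (q - 1)*(q + 4)*(q^2 - 4*q + 3) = (q - 3)*(q - 1)*(q + 4)*(q - 1)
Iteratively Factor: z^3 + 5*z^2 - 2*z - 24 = (z + 4)*(z^2 + z - 6) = (z - 2)*(z + 4)*(z + 3)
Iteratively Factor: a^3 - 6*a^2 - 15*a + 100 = (a - 5)*(a^2 - a - 20) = (a - 5)^2*(a + 4)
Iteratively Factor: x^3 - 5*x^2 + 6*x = (x - 3)*(x^2 - 2*x) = x*(x - 3)*(x - 2)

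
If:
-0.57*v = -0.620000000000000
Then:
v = 1.09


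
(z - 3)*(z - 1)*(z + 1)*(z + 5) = z^4 + 2*z^3 - 16*z^2 - 2*z + 15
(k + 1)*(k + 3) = k^2 + 4*k + 3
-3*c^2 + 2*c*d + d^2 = (-c + d)*(3*c + d)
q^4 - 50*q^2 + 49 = (q - 7)*(q - 1)*(q + 1)*(q + 7)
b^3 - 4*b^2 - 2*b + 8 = (b - 4)*(b - sqrt(2))*(b + sqrt(2))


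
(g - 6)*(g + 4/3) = g^2 - 14*g/3 - 8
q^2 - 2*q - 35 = (q - 7)*(q + 5)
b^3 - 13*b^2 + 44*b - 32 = (b - 8)*(b - 4)*(b - 1)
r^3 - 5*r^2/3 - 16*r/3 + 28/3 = (r - 2)^2*(r + 7/3)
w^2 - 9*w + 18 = (w - 6)*(w - 3)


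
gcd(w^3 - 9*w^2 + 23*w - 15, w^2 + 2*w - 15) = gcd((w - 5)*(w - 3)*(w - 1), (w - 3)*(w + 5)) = w - 3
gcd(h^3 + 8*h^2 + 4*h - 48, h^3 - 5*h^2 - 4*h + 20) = h - 2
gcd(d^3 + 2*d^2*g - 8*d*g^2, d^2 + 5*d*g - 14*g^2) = d - 2*g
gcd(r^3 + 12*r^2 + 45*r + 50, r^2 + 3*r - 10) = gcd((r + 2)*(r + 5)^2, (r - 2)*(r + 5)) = r + 5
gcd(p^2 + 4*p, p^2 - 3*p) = p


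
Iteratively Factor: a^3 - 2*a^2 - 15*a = (a - 5)*(a^2 + 3*a) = a*(a - 5)*(a + 3)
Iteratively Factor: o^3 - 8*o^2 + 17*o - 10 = (o - 1)*(o^2 - 7*o + 10) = (o - 5)*(o - 1)*(o - 2)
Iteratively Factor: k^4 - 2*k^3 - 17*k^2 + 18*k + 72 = (k - 4)*(k^3 + 2*k^2 - 9*k - 18) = (k - 4)*(k + 3)*(k^2 - k - 6) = (k - 4)*(k - 3)*(k + 3)*(k + 2)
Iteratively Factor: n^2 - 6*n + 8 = (n - 4)*(n - 2)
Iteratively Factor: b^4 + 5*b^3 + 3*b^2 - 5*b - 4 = (b + 1)*(b^3 + 4*b^2 - b - 4) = (b + 1)*(b + 4)*(b^2 - 1) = (b - 1)*(b + 1)*(b + 4)*(b + 1)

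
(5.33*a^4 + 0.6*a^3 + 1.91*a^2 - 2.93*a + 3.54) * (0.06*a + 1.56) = 0.3198*a^5 + 8.3508*a^4 + 1.0506*a^3 + 2.8038*a^2 - 4.3584*a + 5.5224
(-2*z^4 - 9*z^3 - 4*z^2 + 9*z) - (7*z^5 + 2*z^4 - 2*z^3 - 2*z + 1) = -7*z^5 - 4*z^4 - 7*z^3 - 4*z^2 + 11*z - 1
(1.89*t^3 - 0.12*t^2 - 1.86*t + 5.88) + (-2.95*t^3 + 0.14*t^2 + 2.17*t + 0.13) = -1.06*t^3 + 0.02*t^2 + 0.31*t + 6.01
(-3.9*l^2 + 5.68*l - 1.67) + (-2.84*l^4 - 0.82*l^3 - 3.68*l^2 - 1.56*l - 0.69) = -2.84*l^4 - 0.82*l^3 - 7.58*l^2 + 4.12*l - 2.36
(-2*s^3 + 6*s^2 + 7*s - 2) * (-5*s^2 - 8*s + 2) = 10*s^5 - 14*s^4 - 87*s^3 - 34*s^2 + 30*s - 4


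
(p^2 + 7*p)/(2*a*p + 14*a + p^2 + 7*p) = p/(2*a + p)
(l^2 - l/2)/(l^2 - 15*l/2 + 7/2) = l/(l - 7)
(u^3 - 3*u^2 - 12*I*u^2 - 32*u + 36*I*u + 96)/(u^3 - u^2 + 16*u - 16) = (u^2 - u*(3 + 8*I) + 24*I)/(u^2 + u*(-1 + 4*I) - 4*I)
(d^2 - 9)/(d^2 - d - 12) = (d - 3)/(d - 4)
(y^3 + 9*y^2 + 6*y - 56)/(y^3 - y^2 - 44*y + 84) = (y + 4)/(y - 6)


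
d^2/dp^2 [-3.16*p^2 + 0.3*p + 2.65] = -6.32000000000000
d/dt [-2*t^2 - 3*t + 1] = -4*t - 3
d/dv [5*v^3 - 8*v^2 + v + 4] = 15*v^2 - 16*v + 1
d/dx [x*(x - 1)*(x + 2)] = 3*x^2 + 2*x - 2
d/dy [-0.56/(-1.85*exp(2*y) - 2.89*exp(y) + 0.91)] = (-2.072*exp(y) - 1.6184)*exp(y)/(1.85*exp(2*y) + 2.89*exp(y) - 0.91)^2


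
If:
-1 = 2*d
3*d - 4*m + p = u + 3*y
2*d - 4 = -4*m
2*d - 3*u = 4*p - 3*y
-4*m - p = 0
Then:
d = -1/2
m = 5/4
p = -5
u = 15/8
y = -107/24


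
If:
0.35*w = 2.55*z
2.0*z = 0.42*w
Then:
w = 0.00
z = 0.00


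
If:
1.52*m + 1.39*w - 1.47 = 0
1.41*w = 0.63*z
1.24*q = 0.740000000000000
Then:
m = 0.967105263157895 - 0.408594624860022*z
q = 0.60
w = 0.446808510638298*z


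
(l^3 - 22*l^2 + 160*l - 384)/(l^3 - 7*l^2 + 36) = (l^2 - 16*l + 64)/(l^2 - l - 6)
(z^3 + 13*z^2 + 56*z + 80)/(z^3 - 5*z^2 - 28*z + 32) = (z^2 + 9*z + 20)/(z^2 - 9*z + 8)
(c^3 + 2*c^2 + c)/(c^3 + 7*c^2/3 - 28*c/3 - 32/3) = 3*c*(c + 1)/(3*c^2 + 4*c - 32)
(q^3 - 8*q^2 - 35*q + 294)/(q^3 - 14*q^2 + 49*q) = (q + 6)/q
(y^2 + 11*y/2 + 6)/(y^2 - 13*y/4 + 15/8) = 4*(2*y^2 + 11*y + 12)/(8*y^2 - 26*y + 15)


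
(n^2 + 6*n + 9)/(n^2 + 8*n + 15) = (n + 3)/(n + 5)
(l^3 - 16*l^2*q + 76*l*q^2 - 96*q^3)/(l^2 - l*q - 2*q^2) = (l^2 - 14*l*q + 48*q^2)/(l + q)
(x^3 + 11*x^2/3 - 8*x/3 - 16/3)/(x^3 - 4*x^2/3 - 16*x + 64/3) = (x + 1)/(x - 4)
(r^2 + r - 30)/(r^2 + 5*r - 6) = (r - 5)/(r - 1)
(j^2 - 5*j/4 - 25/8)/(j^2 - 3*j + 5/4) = (4*j + 5)/(2*(2*j - 1))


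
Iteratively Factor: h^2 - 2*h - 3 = (h + 1)*(h - 3)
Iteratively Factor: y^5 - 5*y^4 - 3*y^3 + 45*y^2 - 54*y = (y - 3)*(y^4 - 2*y^3 - 9*y^2 + 18*y) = (y - 3)*(y - 2)*(y^3 - 9*y) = y*(y - 3)*(y - 2)*(y^2 - 9) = y*(y - 3)^2*(y - 2)*(y + 3)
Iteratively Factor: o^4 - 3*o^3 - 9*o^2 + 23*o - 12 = (o - 4)*(o^3 + o^2 - 5*o + 3) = (o - 4)*(o - 1)*(o^2 + 2*o - 3) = (o - 4)*(o - 1)^2*(o + 3)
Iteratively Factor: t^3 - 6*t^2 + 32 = (t + 2)*(t^2 - 8*t + 16) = (t - 4)*(t + 2)*(t - 4)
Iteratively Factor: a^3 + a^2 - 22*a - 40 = (a + 2)*(a^2 - a - 20) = (a - 5)*(a + 2)*(a + 4)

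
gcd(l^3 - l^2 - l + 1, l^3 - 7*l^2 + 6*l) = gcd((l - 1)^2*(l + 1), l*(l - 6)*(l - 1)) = l - 1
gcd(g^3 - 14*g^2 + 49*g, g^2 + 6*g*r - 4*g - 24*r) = 1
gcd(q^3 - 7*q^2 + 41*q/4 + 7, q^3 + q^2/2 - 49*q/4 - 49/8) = q^2 - 3*q - 7/4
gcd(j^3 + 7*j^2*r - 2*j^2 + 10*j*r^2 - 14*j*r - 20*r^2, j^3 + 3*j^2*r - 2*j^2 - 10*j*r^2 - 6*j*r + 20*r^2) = j^2 + 5*j*r - 2*j - 10*r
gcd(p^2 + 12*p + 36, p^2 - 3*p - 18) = 1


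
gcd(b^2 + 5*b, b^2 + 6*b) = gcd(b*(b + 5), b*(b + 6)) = b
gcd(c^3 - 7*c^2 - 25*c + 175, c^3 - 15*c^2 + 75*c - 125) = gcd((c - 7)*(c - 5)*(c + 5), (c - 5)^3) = c - 5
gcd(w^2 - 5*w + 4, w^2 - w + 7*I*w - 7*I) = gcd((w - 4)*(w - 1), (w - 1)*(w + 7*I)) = w - 1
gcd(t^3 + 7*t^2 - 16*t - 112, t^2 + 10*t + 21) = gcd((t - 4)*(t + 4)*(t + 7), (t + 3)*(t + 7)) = t + 7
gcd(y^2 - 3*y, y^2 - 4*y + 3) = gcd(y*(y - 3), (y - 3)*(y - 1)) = y - 3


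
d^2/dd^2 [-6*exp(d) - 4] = -6*exp(d)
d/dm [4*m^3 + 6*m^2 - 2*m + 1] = 12*m^2 + 12*m - 2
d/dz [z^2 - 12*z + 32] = 2*z - 12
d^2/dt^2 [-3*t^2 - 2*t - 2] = -6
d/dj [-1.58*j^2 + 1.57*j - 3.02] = 1.57 - 3.16*j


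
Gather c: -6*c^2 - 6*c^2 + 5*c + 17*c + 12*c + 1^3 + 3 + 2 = -12*c^2 + 34*c + 6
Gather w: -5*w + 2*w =-3*w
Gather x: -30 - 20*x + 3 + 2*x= -18*x - 27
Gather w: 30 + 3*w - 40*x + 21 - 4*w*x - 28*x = w*(3 - 4*x) - 68*x + 51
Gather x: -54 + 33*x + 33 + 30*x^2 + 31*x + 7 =30*x^2 + 64*x - 14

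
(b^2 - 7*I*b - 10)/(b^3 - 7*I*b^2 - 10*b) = 1/b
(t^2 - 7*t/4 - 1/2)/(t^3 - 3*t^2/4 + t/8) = 2*(4*t^2 - 7*t - 2)/(t*(8*t^2 - 6*t + 1))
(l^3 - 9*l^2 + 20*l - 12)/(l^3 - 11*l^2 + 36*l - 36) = (l - 1)/(l - 3)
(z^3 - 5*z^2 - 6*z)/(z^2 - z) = (z^2 - 5*z - 6)/(z - 1)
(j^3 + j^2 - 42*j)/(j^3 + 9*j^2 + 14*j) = (j - 6)/(j + 2)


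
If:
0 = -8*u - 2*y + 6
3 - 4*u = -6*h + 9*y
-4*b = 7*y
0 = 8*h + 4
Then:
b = 21/32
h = -1/2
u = 27/32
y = -3/8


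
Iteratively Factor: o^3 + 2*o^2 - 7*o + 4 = (o - 1)*(o^2 + 3*o - 4) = (o - 1)*(o + 4)*(o - 1)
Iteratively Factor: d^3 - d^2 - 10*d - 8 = (d - 4)*(d^2 + 3*d + 2) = (d - 4)*(d + 1)*(d + 2)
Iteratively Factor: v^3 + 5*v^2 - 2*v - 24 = (v - 2)*(v^2 + 7*v + 12) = (v - 2)*(v + 4)*(v + 3)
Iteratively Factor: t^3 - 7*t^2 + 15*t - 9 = (t - 3)*(t^2 - 4*t + 3) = (t - 3)^2*(t - 1)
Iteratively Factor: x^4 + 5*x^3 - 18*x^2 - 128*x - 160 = (x + 4)*(x^3 + x^2 - 22*x - 40) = (x + 2)*(x + 4)*(x^2 - x - 20) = (x + 2)*(x + 4)^2*(x - 5)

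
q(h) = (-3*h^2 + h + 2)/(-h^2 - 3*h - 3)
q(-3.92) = 7.27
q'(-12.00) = 0.10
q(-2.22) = 11.83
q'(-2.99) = 3.02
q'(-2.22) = 2.14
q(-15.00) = 3.76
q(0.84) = -0.12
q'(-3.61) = 1.99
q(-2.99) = 9.36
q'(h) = (1 - 6*h)/(-h^2 - 3*h - 3) + (2*h + 3)*(-3*h^2 + h + 2)/(-h^2 - 3*h - 3)^2 = (10*h^2 + 22*h + 3)/(h^4 + 6*h^3 + 15*h^2 + 18*h + 9)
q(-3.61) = 7.82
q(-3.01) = 9.30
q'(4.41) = 0.23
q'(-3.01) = 2.98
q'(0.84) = 0.74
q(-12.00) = 3.98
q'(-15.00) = 0.06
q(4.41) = 1.46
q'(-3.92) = 1.61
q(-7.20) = 4.84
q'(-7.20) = 0.33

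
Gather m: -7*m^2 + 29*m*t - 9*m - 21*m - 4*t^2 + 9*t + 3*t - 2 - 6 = -7*m^2 + m*(29*t - 30) - 4*t^2 + 12*t - 8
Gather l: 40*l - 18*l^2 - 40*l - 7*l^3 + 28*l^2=-7*l^3 + 10*l^2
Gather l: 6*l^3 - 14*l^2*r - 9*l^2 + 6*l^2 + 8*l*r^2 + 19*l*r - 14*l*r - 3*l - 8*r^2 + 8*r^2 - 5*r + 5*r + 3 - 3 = 6*l^3 + l^2*(-14*r - 3) + l*(8*r^2 + 5*r - 3)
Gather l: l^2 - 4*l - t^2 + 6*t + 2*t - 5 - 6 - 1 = l^2 - 4*l - t^2 + 8*t - 12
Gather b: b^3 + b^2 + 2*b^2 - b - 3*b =b^3 + 3*b^2 - 4*b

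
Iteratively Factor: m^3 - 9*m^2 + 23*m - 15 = (m - 3)*(m^2 - 6*m + 5) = (m - 3)*(m - 1)*(m - 5)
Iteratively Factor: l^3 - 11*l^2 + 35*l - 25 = (l - 5)*(l^2 - 6*l + 5) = (l - 5)^2*(l - 1)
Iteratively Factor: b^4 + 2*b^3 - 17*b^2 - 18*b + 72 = (b - 2)*(b^3 + 4*b^2 - 9*b - 36) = (b - 2)*(b + 3)*(b^2 + b - 12) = (b - 3)*(b - 2)*(b + 3)*(b + 4)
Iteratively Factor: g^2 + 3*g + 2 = (g + 1)*(g + 2)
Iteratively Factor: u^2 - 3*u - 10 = (u + 2)*(u - 5)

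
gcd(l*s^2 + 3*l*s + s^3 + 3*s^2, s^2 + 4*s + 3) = s + 3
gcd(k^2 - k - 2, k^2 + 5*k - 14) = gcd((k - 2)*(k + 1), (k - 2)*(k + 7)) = k - 2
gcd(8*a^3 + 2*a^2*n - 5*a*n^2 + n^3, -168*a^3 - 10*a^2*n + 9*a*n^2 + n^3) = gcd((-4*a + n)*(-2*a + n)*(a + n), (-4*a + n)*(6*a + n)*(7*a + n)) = 4*a - n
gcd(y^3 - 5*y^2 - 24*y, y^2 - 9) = y + 3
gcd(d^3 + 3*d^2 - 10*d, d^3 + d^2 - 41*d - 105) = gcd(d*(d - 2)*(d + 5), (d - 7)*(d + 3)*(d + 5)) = d + 5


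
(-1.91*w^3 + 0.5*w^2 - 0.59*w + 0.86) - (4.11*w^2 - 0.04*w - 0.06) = -1.91*w^3 - 3.61*w^2 - 0.55*w + 0.92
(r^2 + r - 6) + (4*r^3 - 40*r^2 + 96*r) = 4*r^3 - 39*r^2 + 97*r - 6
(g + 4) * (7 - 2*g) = -2*g^2 - g + 28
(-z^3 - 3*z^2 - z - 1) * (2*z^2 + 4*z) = -2*z^5 - 10*z^4 - 14*z^3 - 6*z^2 - 4*z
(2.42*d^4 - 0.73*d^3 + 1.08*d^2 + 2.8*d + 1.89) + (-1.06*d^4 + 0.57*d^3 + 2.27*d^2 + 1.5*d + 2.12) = 1.36*d^4 - 0.16*d^3 + 3.35*d^2 + 4.3*d + 4.01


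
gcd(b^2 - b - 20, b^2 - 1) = 1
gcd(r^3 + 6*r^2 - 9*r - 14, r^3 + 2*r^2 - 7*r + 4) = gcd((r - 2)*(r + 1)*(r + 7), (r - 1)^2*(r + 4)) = 1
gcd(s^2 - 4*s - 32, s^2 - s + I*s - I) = 1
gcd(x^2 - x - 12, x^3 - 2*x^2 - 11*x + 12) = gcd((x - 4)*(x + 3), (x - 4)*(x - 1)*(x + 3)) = x^2 - x - 12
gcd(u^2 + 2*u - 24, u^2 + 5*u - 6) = u + 6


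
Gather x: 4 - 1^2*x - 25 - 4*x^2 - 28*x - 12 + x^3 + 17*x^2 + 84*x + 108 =x^3 + 13*x^2 + 55*x + 75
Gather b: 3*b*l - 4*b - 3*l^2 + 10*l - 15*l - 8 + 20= b*(3*l - 4) - 3*l^2 - 5*l + 12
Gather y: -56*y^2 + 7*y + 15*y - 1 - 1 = -56*y^2 + 22*y - 2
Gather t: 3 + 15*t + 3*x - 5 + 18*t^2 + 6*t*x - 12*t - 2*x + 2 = 18*t^2 + t*(6*x + 3) + x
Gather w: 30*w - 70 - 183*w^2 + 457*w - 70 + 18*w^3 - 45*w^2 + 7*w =18*w^3 - 228*w^2 + 494*w - 140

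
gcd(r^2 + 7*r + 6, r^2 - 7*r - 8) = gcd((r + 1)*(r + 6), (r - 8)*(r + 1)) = r + 1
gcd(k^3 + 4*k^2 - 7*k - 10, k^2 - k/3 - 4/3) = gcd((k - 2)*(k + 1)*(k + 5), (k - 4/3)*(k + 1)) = k + 1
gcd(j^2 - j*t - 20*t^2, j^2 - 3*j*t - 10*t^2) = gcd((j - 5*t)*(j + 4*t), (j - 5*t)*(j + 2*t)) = -j + 5*t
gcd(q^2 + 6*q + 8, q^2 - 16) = q + 4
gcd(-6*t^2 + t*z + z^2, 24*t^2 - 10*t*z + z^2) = 1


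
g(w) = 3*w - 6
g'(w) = 3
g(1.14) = -2.58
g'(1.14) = 3.00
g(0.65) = -4.05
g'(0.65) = 3.00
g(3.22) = 3.66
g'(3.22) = 3.00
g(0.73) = -3.81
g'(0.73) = 3.00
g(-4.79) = -20.37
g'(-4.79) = 3.00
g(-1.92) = -11.76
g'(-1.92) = 3.00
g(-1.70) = -11.10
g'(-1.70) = 3.00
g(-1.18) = -9.54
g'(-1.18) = 3.00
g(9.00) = 21.00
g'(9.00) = 3.00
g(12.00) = 30.00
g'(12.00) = 3.00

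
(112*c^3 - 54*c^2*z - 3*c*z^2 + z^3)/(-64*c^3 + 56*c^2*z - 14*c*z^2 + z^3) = (7*c + z)/(-4*c + z)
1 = 1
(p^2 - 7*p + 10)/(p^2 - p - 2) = (p - 5)/(p + 1)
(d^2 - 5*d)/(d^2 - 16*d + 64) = d*(d - 5)/(d^2 - 16*d + 64)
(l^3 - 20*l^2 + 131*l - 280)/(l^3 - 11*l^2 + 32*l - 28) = (l^2 - 13*l + 40)/(l^2 - 4*l + 4)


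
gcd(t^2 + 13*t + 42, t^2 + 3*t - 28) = t + 7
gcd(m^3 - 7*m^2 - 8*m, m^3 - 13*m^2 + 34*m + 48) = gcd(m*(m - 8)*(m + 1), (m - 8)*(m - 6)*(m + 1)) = m^2 - 7*m - 8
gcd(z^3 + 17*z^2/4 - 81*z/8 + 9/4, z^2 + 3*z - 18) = z + 6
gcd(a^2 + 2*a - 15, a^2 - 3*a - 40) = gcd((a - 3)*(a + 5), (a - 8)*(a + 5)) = a + 5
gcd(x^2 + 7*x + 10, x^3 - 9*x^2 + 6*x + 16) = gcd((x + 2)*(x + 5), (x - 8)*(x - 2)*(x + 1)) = 1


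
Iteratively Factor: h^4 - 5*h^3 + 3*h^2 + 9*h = (h + 1)*(h^3 - 6*h^2 + 9*h) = h*(h + 1)*(h^2 - 6*h + 9) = h*(h - 3)*(h + 1)*(h - 3)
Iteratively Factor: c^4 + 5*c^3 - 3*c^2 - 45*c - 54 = (c - 3)*(c^3 + 8*c^2 + 21*c + 18) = (c - 3)*(c + 2)*(c^2 + 6*c + 9) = (c - 3)*(c + 2)*(c + 3)*(c + 3)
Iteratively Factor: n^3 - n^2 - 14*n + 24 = (n - 3)*(n^2 + 2*n - 8) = (n - 3)*(n + 4)*(n - 2)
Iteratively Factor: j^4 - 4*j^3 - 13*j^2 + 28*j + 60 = (j - 3)*(j^3 - j^2 - 16*j - 20) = (j - 5)*(j - 3)*(j^2 + 4*j + 4) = (j - 5)*(j - 3)*(j + 2)*(j + 2)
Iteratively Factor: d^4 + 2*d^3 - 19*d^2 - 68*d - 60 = (d + 2)*(d^3 - 19*d - 30) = (d + 2)^2*(d^2 - 2*d - 15) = (d + 2)^2*(d + 3)*(d - 5)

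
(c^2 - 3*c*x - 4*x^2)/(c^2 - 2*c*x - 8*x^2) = (c + x)/(c + 2*x)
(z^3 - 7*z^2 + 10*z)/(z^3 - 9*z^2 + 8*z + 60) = z*(z - 2)/(z^2 - 4*z - 12)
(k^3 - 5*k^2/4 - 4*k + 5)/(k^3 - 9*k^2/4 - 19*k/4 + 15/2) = (k - 2)/(k - 3)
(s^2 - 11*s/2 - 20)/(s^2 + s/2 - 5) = (s - 8)/(s - 2)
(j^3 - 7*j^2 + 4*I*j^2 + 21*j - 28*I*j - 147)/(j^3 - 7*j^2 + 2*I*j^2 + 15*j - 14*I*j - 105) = (j + 7*I)/(j + 5*I)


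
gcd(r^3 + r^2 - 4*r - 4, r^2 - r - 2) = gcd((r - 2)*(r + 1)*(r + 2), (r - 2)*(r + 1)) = r^2 - r - 2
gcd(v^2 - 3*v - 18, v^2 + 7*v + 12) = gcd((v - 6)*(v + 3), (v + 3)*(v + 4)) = v + 3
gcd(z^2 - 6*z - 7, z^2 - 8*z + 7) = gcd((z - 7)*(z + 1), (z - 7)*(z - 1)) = z - 7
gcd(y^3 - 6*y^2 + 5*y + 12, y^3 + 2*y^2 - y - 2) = y + 1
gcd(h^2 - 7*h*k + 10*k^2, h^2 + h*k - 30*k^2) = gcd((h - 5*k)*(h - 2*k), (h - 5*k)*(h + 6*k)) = h - 5*k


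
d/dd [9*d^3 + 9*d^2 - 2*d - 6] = 27*d^2 + 18*d - 2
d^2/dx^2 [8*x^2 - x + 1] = 16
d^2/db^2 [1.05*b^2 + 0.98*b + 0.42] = 2.10000000000000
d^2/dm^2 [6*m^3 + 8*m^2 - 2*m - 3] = 36*m + 16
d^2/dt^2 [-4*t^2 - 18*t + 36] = -8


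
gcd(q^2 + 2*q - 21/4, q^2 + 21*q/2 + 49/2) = q + 7/2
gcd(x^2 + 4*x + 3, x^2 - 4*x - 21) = x + 3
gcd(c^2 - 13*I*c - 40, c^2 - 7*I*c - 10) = c - 5*I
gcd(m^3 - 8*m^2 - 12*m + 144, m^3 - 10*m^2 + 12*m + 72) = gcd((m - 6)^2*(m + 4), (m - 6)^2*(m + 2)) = m^2 - 12*m + 36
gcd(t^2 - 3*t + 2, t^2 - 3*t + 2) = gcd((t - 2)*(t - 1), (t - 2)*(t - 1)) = t^2 - 3*t + 2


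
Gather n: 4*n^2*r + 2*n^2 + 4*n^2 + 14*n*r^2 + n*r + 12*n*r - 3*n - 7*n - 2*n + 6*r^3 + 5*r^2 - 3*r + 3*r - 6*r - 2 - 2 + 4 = n^2*(4*r + 6) + n*(14*r^2 + 13*r - 12) + 6*r^3 + 5*r^2 - 6*r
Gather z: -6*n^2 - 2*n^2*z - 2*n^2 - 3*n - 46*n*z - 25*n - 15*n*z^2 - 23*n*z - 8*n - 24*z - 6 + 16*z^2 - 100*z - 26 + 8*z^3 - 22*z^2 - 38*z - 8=-8*n^2 - 36*n + 8*z^3 + z^2*(-15*n - 6) + z*(-2*n^2 - 69*n - 162) - 40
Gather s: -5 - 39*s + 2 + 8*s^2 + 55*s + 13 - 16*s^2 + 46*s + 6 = -8*s^2 + 62*s + 16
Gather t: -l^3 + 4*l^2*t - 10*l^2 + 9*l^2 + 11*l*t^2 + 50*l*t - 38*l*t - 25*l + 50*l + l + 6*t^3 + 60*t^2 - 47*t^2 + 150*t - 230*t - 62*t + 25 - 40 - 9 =-l^3 - l^2 + 26*l + 6*t^3 + t^2*(11*l + 13) + t*(4*l^2 + 12*l - 142) - 24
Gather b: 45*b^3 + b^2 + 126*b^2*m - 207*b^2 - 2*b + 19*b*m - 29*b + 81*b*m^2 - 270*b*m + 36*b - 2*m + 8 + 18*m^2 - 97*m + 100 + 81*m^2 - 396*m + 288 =45*b^3 + b^2*(126*m - 206) + b*(81*m^2 - 251*m + 5) + 99*m^2 - 495*m + 396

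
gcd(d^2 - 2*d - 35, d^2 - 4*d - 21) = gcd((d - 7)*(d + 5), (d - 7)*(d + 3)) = d - 7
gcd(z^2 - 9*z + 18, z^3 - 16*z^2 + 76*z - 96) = z - 6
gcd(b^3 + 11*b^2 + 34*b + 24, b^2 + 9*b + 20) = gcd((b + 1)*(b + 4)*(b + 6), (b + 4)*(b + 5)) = b + 4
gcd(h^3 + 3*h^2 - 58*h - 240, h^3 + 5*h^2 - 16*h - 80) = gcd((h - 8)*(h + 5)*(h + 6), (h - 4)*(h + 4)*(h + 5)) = h + 5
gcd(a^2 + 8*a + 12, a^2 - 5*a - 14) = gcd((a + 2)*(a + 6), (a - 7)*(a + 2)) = a + 2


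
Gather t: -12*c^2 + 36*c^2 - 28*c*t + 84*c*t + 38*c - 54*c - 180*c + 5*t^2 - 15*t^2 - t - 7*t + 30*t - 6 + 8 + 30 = 24*c^2 - 196*c - 10*t^2 + t*(56*c + 22) + 32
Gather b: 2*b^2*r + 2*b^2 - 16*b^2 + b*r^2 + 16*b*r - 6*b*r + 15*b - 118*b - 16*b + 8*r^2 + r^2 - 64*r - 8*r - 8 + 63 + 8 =b^2*(2*r - 14) + b*(r^2 + 10*r - 119) + 9*r^2 - 72*r + 63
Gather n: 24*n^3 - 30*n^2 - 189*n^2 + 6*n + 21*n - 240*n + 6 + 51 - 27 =24*n^3 - 219*n^2 - 213*n + 30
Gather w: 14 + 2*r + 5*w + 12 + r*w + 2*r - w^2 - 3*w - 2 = 4*r - w^2 + w*(r + 2) + 24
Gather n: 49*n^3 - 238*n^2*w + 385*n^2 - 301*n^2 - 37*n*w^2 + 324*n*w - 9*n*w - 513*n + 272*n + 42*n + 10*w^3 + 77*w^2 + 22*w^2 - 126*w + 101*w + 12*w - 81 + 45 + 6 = 49*n^3 + n^2*(84 - 238*w) + n*(-37*w^2 + 315*w - 199) + 10*w^3 + 99*w^2 - 13*w - 30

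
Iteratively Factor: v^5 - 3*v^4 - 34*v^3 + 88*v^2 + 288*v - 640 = (v + 4)*(v^4 - 7*v^3 - 6*v^2 + 112*v - 160) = (v + 4)^2*(v^3 - 11*v^2 + 38*v - 40) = (v - 5)*(v + 4)^2*(v^2 - 6*v + 8) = (v - 5)*(v - 2)*(v + 4)^2*(v - 4)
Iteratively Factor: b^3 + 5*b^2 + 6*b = (b + 2)*(b^2 + 3*b) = (b + 2)*(b + 3)*(b)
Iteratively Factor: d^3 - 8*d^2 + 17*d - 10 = (d - 2)*(d^2 - 6*d + 5) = (d - 5)*(d - 2)*(d - 1)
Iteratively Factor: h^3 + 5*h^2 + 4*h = (h + 4)*(h^2 + h) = h*(h + 4)*(h + 1)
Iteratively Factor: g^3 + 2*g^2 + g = (g + 1)*(g^2 + g) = (g + 1)^2*(g)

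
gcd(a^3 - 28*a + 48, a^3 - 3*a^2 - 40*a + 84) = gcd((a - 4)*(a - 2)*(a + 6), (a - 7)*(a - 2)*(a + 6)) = a^2 + 4*a - 12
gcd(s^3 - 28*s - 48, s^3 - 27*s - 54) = s - 6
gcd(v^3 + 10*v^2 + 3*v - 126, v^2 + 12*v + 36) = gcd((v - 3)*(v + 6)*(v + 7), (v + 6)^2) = v + 6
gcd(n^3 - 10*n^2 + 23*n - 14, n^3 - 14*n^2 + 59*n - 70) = n^2 - 9*n + 14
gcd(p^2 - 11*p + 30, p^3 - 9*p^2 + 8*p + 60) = p^2 - 11*p + 30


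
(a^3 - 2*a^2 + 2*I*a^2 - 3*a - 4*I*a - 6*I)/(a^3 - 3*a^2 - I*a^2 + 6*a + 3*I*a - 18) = (a + 1)/(a - 3*I)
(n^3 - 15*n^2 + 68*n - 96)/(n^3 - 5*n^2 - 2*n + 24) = (n - 8)/(n + 2)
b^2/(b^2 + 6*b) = b/(b + 6)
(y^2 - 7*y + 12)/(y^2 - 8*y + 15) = (y - 4)/(y - 5)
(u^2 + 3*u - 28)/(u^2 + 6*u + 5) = (u^2 + 3*u - 28)/(u^2 + 6*u + 5)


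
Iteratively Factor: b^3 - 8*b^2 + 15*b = (b - 5)*(b^2 - 3*b) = (b - 5)*(b - 3)*(b)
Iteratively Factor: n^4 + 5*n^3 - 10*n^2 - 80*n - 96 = (n + 2)*(n^3 + 3*n^2 - 16*n - 48) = (n + 2)*(n + 4)*(n^2 - n - 12) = (n - 4)*(n + 2)*(n + 4)*(n + 3)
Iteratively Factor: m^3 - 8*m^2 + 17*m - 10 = (m - 5)*(m^2 - 3*m + 2) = (m - 5)*(m - 1)*(m - 2)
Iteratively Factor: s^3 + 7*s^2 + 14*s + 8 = (s + 1)*(s^2 + 6*s + 8) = (s + 1)*(s + 2)*(s + 4)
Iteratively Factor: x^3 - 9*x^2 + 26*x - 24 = (x - 3)*(x^2 - 6*x + 8) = (x - 3)*(x - 2)*(x - 4)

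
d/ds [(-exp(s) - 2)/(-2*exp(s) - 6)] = exp(s)/(2*(exp(s) + 3)^2)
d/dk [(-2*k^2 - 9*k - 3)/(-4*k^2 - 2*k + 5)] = (-32*k^2 - 44*k - 51)/(16*k^4 + 16*k^3 - 36*k^2 - 20*k + 25)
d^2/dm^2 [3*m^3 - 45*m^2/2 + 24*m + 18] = 18*m - 45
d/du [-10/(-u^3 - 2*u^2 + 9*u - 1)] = 10*(-3*u^2 - 4*u + 9)/(u^3 + 2*u^2 - 9*u + 1)^2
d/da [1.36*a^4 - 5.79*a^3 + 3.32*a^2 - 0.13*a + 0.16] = 5.44*a^3 - 17.37*a^2 + 6.64*a - 0.13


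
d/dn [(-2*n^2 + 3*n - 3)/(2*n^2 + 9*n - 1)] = 8*(-3*n^2 + 2*n + 3)/(4*n^4 + 36*n^3 + 77*n^2 - 18*n + 1)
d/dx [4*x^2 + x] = 8*x + 1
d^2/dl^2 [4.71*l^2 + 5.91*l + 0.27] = 9.42000000000000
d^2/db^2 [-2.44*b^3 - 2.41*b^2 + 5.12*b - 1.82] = -14.64*b - 4.82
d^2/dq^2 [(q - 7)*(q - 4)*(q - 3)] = 6*q - 28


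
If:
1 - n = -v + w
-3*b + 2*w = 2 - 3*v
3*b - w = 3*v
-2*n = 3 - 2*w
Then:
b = 13/6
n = 1/2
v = 3/2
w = 2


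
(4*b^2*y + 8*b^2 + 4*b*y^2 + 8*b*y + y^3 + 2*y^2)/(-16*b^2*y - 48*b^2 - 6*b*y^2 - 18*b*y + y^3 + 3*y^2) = (2*b*y + 4*b + y^2 + 2*y)/(-8*b*y - 24*b + y^2 + 3*y)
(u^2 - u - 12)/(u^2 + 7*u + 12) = (u - 4)/(u + 4)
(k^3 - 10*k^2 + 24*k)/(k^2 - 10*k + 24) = k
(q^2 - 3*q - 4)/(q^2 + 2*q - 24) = (q + 1)/(q + 6)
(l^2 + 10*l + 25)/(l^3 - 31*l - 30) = (l + 5)/(l^2 - 5*l - 6)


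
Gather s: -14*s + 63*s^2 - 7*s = 63*s^2 - 21*s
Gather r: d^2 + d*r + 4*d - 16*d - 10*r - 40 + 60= d^2 - 12*d + r*(d - 10) + 20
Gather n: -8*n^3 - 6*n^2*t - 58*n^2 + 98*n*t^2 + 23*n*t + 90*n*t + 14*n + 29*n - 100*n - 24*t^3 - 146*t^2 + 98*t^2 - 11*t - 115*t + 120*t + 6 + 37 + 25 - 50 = -8*n^3 + n^2*(-6*t - 58) + n*(98*t^2 + 113*t - 57) - 24*t^3 - 48*t^2 - 6*t + 18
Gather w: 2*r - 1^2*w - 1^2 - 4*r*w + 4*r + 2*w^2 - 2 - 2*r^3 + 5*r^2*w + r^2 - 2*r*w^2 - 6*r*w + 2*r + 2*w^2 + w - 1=-2*r^3 + r^2 + 8*r + w^2*(4 - 2*r) + w*(5*r^2 - 10*r) - 4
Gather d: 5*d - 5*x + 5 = 5*d - 5*x + 5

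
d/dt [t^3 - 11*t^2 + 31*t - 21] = 3*t^2 - 22*t + 31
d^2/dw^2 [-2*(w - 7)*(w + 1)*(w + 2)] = 16 - 12*w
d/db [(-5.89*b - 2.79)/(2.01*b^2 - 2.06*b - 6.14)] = (11.8389*b^2 + 11.2158*b + 30.4172)/(4.0401*b^4 - 8.2812*b^3 - 20.4392*b^2 + 25.2968*b + 37.6996)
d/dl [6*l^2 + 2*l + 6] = 12*l + 2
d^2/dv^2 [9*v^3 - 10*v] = 54*v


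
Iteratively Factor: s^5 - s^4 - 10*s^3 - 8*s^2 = (s)*(s^4 - s^3 - 10*s^2 - 8*s) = s*(s - 4)*(s^3 + 3*s^2 + 2*s) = s*(s - 4)*(s + 1)*(s^2 + 2*s) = s^2*(s - 4)*(s + 1)*(s + 2)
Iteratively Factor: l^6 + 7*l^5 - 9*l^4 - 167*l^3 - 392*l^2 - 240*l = (l + 4)*(l^5 + 3*l^4 - 21*l^3 - 83*l^2 - 60*l) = (l + 3)*(l + 4)*(l^4 - 21*l^2 - 20*l) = l*(l + 3)*(l + 4)*(l^3 - 21*l - 20) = l*(l + 3)*(l + 4)^2*(l^2 - 4*l - 5) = l*(l + 1)*(l + 3)*(l + 4)^2*(l - 5)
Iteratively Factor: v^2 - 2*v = (v - 2)*(v)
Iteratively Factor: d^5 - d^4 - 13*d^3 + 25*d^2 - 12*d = (d + 4)*(d^4 - 5*d^3 + 7*d^2 - 3*d) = (d - 1)*(d + 4)*(d^3 - 4*d^2 + 3*d) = d*(d - 1)*(d + 4)*(d^2 - 4*d + 3) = d*(d - 3)*(d - 1)*(d + 4)*(d - 1)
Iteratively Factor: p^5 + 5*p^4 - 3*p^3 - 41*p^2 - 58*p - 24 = (p + 1)*(p^4 + 4*p^3 - 7*p^2 - 34*p - 24) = (p - 3)*(p + 1)*(p^3 + 7*p^2 + 14*p + 8) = (p - 3)*(p + 1)*(p + 4)*(p^2 + 3*p + 2) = (p - 3)*(p + 1)*(p + 2)*(p + 4)*(p + 1)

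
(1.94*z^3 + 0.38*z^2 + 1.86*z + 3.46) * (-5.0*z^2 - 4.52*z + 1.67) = -9.7*z^5 - 10.6688*z^4 - 7.7778*z^3 - 25.0726*z^2 - 12.533*z + 5.7782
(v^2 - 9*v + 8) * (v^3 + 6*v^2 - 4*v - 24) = v^5 - 3*v^4 - 50*v^3 + 60*v^2 + 184*v - 192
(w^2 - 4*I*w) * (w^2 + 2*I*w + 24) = w^4 - 2*I*w^3 + 32*w^2 - 96*I*w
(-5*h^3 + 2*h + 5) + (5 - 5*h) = -5*h^3 - 3*h + 10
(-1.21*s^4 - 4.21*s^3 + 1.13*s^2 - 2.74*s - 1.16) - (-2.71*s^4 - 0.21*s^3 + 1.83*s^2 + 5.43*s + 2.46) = 1.5*s^4 - 4.0*s^3 - 0.7*s^2 - 8.17*s - 3.62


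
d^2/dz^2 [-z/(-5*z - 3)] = -30/(5*z + 3)^3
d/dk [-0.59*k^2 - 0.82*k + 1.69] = -1.18*k - 0.82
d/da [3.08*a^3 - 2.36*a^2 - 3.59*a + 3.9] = 9.24*a^2 - 4.72*a - 3.59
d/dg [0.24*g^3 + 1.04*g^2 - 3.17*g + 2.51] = 0.72*g^2 + 2.08*g - 3.17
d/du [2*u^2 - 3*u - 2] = 4*u - 3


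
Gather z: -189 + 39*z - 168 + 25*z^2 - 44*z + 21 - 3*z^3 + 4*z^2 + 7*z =-3*z^3 + 29*z^2 + 2*z - 336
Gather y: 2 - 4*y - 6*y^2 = -6*y^2 - 4*y + 2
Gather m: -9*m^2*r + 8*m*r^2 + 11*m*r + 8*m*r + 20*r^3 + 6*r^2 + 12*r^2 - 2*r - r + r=-9*m^2*r + m*(8*r^2 + 19*r) + 20*r^3 + 18*r^2 - 2*r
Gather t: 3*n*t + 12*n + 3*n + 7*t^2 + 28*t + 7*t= 15*n + 7*t^2 + t*(3*n + 35)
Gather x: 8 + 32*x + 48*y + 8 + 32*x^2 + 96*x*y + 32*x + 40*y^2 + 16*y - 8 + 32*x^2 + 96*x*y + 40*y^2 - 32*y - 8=64*x^2 + x*(192*y + 64) + 80*y^2 + 32*y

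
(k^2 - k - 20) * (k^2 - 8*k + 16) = k^4 - 9*k^3 + 4*k^2 + 144*k - 320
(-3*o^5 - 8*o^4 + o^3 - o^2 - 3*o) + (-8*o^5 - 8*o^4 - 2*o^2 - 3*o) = -11*o^5 - 16*o^4 + o^3 - 3*o^2 - 6*o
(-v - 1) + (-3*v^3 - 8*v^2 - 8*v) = -3*v^3 - 8*v^2 - 9*v - 1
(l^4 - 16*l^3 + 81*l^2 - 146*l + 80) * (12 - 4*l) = -4*l^5 + 76*l^4 - 516*l^3 + 1556*l^2 - 2072*l + 960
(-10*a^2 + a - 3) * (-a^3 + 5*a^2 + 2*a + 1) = 10*a^5 - 51*a^4 - 12*a^3 - 23*a^2 - 5*a - 3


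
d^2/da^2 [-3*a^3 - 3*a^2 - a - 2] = -18*a - 6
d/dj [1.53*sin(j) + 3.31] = 1.53*cos(j)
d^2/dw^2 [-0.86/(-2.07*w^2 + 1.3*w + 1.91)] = (7.370028*w^2 - 4.62852*w - 0.86*(4.14*w - 1.3)*(8.28*w - 2.6) - 6.800364)/(-2.07*w^2 + 1.3*w + 1.91)^3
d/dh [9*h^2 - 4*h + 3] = 18*h - 4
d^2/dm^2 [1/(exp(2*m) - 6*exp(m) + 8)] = 2*((3 - 2*exp(m))*(exp(2*m) - 6*exp(m) + 8) + 4*(exp(m) - 3)^2*exp(m))*exp(m)/(exp(2*m) - 6*exp(m) + 8)^3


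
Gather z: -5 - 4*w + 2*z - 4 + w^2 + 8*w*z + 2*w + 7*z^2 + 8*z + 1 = w^2 - 2*w + 7*z^2 + z*(8*w + 10) - 8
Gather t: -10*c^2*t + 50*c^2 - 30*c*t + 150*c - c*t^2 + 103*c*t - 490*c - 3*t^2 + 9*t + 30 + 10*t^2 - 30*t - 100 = 50*c^2 - 340*c + t^2*(7 - c) + t*(-10*c^2 + 73*c - 21) - 70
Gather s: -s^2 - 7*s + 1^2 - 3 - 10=-s^2 - 7*s - 12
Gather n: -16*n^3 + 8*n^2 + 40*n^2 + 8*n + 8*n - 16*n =-16*n^3 + 48*n^2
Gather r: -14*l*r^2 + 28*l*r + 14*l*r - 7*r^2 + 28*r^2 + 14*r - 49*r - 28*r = r^2*(21 - 14*l) + r*(42*l - 63)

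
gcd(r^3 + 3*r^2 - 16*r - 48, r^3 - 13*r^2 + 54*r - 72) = r - 4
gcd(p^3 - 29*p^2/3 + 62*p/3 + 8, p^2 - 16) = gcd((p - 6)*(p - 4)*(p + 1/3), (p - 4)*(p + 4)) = p - 4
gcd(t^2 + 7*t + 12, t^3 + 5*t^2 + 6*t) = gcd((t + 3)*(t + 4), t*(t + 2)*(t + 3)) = t + 3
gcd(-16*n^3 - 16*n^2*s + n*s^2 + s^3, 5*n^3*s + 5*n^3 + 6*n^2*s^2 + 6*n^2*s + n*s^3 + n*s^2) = n + s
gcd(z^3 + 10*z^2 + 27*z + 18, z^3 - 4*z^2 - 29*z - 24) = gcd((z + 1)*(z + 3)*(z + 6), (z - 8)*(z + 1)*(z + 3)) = z^2 + 4*z + 3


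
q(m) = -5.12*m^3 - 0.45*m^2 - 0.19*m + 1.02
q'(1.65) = -43.49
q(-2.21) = 54.51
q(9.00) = -3769.62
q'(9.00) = -1252.45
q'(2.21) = -77.20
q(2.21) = -56.86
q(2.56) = -88.31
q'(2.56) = -103.16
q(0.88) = -2.98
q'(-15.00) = -3442.69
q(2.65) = -97.92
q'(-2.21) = -73.22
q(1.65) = -23.52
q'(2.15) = -73.13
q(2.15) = -52.35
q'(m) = -15.36*m^2 - 0.9*m - 0.19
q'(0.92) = -14.02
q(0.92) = -3.52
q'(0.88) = -12.88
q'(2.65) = -110.44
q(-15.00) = 17182.62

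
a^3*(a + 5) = a^4 + 5*a^3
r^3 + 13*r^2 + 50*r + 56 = (r + 2)*(r + 4)*(r + 7)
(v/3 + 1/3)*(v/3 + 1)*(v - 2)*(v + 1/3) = v^4/9 + 7*v^3/27 - 13*v^2/27 - 23*v/27 - 2/9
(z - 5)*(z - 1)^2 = z^3 - 7*z^2 + 11*z - 5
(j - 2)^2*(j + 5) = j^3 + j^2 - 16*j + 20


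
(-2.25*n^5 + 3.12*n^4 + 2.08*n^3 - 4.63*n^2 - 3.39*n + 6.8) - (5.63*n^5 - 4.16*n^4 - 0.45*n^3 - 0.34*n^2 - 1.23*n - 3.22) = -7.88*n^5 + 7.28*n^4 + 2.53*n^3 - 4.29*n^2 - 2.16*n + 10.02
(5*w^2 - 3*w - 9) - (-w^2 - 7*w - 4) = 6*w^2 + 4*w - 5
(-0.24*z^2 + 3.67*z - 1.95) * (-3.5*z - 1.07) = 0.84*z^3 - 12.5882*z^2 + 2.8981*z + 2.0865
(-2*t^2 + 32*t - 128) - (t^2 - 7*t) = -3*t^2 + 39*t - 128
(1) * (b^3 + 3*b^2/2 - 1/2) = b^3 + 3*b^2/2 - 1/2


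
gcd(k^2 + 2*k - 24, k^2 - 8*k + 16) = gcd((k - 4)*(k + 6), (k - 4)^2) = k - 4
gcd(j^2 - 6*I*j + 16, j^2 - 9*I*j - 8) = j - 8*I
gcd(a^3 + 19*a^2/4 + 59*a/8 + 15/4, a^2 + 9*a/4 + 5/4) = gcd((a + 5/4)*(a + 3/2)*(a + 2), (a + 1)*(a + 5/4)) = a + 5/4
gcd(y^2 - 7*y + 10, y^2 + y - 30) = y - 5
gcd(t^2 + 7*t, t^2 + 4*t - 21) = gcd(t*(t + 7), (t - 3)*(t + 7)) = t + 7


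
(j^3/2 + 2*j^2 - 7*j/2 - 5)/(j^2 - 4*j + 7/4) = 2*(j^3 + 4*j^2 - 7*j - 10)/(4*j^2 - 16*j + 7)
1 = 1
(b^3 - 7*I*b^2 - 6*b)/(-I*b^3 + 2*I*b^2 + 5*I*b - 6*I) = b*(I*b^2 + 7*b - 6*I)/(b^3 - 2*b^2 - 5*b + 6)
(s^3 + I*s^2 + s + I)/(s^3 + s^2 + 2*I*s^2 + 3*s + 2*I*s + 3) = (s^2 + 2*I*s - 1)/(s^2 + s*(1 + 3*I) + 3*I)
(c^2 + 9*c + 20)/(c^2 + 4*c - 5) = (c + 4)/(c - 1)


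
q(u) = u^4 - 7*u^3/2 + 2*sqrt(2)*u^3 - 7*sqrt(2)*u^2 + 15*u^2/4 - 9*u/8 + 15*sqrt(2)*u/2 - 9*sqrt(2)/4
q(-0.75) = -13.15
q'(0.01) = 9.36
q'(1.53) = 0.27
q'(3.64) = 130.93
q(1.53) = 0.00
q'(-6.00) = -853.25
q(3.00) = 32.78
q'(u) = 4*u^3 - 21*u^2/2 + 6*sqrt(2)*u^2 - 14*sqrt(2)*u + 15*u/2 - 9/8 + 15*sqrt(2)/2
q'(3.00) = 62.45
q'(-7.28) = -1551.07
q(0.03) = -2.90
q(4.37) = 229.46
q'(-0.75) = 15.89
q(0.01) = -3.09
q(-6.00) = 1159.61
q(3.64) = 93.02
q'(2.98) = 60.79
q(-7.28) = 2669.82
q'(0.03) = 9.11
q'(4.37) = 251.07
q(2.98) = 31.55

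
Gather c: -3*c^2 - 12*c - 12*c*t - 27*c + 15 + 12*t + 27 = -3*c^2 + c*(-12*t - 39) + 12*t + 42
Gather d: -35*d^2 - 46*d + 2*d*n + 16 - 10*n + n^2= -35*d^2 + d*(2*n - 46) + n^2 - 10*n + 16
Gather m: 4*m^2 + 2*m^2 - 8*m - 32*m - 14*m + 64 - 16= 6*m^2 - 54*m + 48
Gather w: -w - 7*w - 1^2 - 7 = -8*w - 8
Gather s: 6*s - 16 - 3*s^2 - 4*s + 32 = -3*s^2 + 2*s + 16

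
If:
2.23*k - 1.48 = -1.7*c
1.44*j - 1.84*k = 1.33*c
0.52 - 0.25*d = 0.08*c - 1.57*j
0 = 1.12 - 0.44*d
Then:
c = 7.63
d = 2.55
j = 0.46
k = -5.15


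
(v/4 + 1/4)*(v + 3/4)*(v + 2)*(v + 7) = v^4/4 + 43*v^3/16 + 61*v^2/8 + 125*v/16 + 21/8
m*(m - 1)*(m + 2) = m^3 + m^2 - 2*m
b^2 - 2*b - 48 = (b - 8)*(b + 6)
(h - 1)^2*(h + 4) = h^3 + 2*h^2 - 7*h + 4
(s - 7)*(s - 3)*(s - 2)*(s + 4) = s^4 - 8*s^3 - 7*s^2 + 122*s - 168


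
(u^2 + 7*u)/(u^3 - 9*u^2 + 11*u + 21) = u*(u + 7)/(u^3 - 9*u^2 + 11*u + 21)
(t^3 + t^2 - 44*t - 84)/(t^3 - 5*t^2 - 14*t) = (t + 6)/t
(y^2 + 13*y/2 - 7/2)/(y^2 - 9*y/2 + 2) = (y + 7)/(y - 4)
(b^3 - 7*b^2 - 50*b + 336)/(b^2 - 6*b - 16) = (b^2 + b - 42)/(b + 2)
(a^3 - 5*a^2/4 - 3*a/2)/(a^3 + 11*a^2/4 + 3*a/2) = (a - 2)/(a + 2)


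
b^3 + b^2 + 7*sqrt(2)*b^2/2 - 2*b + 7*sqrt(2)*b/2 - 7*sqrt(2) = (b - 1)*(b + 2)*(b + 7*sqrt(2)/2)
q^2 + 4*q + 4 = (q + 2)^2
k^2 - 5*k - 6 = (k - 6)*(k + 1)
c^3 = c^3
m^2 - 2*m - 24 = (m - 6)*(m + 4)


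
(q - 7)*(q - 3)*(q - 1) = q^3 - 11*q^2 + 31*q - 21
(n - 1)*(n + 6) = n^2 + 5*n - 6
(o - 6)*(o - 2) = o^2 - 8*o + 12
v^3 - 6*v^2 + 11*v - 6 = (v - 3)*(v - 2)*(v - 1)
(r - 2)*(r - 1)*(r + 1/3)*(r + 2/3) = r^4 - 2*r^3 - 7*r^2/9 + 4*r/3 + 4/9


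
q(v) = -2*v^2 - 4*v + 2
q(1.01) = -4.08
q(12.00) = -334.00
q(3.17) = -30.78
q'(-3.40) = 9.60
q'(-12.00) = 44.00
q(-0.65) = 3.76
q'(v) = -4*v - 4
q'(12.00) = -52.00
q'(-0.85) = -0.60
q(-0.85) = 3.96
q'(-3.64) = 10.56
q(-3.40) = -7.52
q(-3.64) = -9.94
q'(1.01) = -8.04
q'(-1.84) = 3.36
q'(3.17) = -16.68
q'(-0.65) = -1.40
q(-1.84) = 2.59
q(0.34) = 0.41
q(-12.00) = -238.00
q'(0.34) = -5.36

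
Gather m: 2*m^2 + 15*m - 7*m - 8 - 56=2*m^2 + 8*m - 64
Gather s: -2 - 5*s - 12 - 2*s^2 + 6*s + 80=-2*s^2 + s + 66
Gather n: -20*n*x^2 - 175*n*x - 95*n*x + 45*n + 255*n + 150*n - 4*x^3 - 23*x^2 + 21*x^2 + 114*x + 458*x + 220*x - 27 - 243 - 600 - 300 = n*(-20*x^2 - 270*x + 450) - 4*x^3 - 2*x^2 + 792*x - 1170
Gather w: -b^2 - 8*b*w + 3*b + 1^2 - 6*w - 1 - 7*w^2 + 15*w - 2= -b^2 + 3*b - 7*w^2 + w*(9 - 8*b) - 2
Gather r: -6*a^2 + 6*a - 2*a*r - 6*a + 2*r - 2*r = -6*a^2 - 2*a*r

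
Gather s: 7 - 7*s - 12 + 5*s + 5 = -2*s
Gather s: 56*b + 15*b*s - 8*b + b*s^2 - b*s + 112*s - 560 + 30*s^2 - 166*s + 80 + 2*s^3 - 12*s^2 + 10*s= 48*b + 2*s^3 + s^2*(b + 18) + s*(14*b - 44) - 480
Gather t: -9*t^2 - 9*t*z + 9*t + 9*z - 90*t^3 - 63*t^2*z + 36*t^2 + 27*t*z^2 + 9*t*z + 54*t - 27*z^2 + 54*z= -90*t^3 + t^2*(27 - 63*z) + t*(27*z^2 + 63) - 27*z^2 + 63*z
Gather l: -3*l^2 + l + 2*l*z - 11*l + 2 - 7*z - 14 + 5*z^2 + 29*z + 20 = -3*l^2 + l*(2*z - 10) + 5*z^2 + 22*z + 8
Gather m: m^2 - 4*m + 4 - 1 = m^2 - 4*m + 3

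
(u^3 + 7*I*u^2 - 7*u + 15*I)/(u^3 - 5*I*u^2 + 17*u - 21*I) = (u + 5*I)/(u - 7*I)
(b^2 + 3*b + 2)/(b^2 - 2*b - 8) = (b + 1)/(b - 4)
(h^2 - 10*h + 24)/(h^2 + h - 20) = (h - 6)/(h + 5)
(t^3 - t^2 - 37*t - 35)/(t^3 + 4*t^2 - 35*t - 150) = (t^2 - 6*t - 7)/(t^2 - t - 30)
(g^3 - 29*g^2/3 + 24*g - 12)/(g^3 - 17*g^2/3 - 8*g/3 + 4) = (g - 3)/(g + 1)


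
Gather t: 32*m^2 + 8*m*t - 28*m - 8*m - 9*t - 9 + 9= 32*m^2 - 36*m + t*(8*m - 9)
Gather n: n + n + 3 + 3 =2*n + 6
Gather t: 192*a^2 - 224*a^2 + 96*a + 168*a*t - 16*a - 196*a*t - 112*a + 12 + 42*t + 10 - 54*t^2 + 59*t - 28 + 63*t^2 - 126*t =-32*a^2 - 32*a + 9*t^2 + t*(-28*a - 25) - 6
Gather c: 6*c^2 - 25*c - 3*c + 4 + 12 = 6*c^2 - 28*c + 16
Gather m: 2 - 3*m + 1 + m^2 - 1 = m^2 - 3*m + 2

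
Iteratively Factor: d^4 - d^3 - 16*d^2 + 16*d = (d - 4)*(d^3 + 3*d^2 - 4*d) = (d - 4)*(d - 1)*(d^2 + 4*d) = (d - 4)*(d - 1)*(d + 4)*(d)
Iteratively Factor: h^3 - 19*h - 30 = (h + 3)*(h^2 - 3*h - 10) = (h + 2)*(h + 3)*(h - 5)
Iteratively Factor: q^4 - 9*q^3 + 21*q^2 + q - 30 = (q - 5)*(q^3 - 4*q^2 + q + 6) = (q - 5)*(q - 3)*(q^2 - q - 2) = (q - 5)*(q - 3)*(q - 2)*(q + 1)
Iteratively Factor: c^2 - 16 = (c + 4)*(c - 4)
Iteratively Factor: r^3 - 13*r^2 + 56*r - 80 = (r - 4)*(r^2 - 9*r + 20) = (r - 5)*(r - 4)*(r - 4)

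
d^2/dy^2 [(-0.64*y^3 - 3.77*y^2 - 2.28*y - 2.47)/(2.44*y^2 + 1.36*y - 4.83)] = (2.8421709430404e-14*y^4 - 19.580224*y^3 - 329.589384*y^2 - 299.9832*y - 273.209546)/(14.526784*y^6 + 24.290688*y^5 - 72.728592*y^4 - 93.651776*y^3 + 143.966844*y^2 + 95.181912*y - 112.678587)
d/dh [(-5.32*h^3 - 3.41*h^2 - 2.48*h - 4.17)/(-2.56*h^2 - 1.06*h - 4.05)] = (13.6192*h^4 + 11.2784*h^3 + 61.9038*h^2 + 6.2706*h + 5.6238)/(6.5536*h^4 + 5.4272*h^3 + 21.8596*h^2 + 8.586*h + 16.4025)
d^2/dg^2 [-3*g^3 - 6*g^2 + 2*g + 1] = -18*g - 12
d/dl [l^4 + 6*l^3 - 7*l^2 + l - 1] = 4*l^3 + 18*l^2 - 14*l + 1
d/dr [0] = 0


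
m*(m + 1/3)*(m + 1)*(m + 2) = m^4 + 10*m^3/3 + 3*m^2 + 2*m/3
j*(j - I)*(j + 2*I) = j^3 + I*j^2 + 2*j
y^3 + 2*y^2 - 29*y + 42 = (y - 3)*(y - 2)*(y + 7)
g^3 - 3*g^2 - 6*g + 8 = (g - 4)*(g - 1)*(g + 2)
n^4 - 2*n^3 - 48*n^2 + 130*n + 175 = (n - 5)^2*(n + 1)*(n + 7)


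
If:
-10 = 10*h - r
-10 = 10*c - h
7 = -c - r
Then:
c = -117/101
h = -160/101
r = -590/101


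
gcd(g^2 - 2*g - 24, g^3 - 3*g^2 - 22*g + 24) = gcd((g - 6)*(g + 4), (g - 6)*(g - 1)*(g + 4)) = g^2 - 2*g - 24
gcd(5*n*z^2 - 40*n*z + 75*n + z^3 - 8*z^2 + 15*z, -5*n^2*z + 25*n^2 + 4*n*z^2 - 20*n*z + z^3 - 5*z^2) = 5*n*z - 25*n + z^2 - 5*z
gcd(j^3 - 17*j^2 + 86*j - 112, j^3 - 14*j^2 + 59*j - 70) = j^2 - 9*j + 14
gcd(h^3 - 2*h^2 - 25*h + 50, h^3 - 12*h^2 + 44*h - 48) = h - 2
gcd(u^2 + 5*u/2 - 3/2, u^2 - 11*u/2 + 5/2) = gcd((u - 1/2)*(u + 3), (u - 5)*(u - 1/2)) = u - 1/2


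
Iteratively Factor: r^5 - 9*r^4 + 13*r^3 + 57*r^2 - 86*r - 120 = (r - 3)*(r^4 - 6*r^3 - 5*r^2 + 42*r + 40) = (r - 4)*(r - 3)*(r^3 - 2*r^2 - 13*r - 10) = (r - 4)*(r - 3)*(r + 2)*(r^2 - 4*r - 5) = (r - 4)*(r - 3)*(r + 1)*(r + 2)*(r - 5)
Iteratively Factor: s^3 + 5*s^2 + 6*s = (s + 3)*(s^2 + 2*s) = s*(s + 3)*(s + 2)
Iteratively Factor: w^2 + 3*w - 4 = (w + 4)*(w - 1)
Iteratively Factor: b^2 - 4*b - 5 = (b - 5)*(b + 1)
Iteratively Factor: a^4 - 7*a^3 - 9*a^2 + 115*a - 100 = (a - 5)*(a^3 - 2*a^2 - 19*a + 20) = (a - 5)*(a + 4)*(a^2 - 6*a + 5) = (a - 5)^2*(a + 4)*(a - 1)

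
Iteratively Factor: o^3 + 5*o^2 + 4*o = (o + 4)*(o^2 + o) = (o + 1)*(o + 4)*(o)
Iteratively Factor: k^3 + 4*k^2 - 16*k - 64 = (k - 4)*(k^2 + 8*k + 16) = (k - 4)*(k + 4)*(k + 4)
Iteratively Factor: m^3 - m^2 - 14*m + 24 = (m - 3)*(m^2 + 2*m - 8) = (m - 3)*(m - 2)*(m + 4)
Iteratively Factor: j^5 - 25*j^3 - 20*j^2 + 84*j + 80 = (j - 5)*(j^4 + 5*j^3 - 20*j - 16) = (j - 5)*(j + 4)*(j^3 + j^2 - 4*j - 4) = (j - 5)*(j + 1)*(j + 4)*(j^2 - 4) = (j - 5)*(j + 1)*(j + 2)*(j + 4)*(j - 2)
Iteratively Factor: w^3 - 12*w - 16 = (w - 4)*(w^2 + 4*w + 4) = (w - 4)*(w + 2)*(w + 2)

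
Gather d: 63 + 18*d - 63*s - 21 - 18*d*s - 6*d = d*(12 - 18*s) - 63*s + 42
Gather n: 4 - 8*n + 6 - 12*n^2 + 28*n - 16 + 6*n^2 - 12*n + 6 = -6*n^2 + 8*n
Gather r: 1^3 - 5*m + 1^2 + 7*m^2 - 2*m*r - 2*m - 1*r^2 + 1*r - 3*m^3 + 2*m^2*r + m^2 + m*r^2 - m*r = -3*m^3 + 8*m^2 - 7*m + r^2*(m - 1) + r*(2*m^2 - 3*m + 1) + 2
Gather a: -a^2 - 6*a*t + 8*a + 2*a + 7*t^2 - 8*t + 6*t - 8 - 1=-a^2 + a*(10 - 6*t) + 7*t^2 - 2*t - 9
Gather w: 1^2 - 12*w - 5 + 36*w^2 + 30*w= 36*w^2 + 18*w - 4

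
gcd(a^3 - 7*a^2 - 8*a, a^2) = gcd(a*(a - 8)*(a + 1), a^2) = a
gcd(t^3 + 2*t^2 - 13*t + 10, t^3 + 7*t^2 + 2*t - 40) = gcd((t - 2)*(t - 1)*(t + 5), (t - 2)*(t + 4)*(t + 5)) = t^2 + 3*t - 10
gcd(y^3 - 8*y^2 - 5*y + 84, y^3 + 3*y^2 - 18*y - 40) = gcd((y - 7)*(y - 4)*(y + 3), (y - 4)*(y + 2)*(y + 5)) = y - 4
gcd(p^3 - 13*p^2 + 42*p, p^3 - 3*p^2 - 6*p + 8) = 1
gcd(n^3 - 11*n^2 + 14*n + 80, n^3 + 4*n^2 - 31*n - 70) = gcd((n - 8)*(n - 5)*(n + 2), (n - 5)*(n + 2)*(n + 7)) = n^2 - 3*n - 10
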